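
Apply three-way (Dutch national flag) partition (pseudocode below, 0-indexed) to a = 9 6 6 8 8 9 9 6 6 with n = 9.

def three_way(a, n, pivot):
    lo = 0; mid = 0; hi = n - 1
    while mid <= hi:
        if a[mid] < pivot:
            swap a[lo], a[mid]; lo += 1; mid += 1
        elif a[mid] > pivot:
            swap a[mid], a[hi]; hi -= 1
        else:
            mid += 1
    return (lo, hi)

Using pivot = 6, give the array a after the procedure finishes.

pivot = 6; lo=0, mid=0, hi=8
a[mid]=9>6: swap a[0],a[8]; hi=7 → 6 6 6 8 8 9 9 6 9
a[mid]=6=6: mid=1
a[mid]=6=6: mid=2
a[mid]=6=6: mid=3
a[mid]=8>6: swap a[3],a[7]; hi=6 → 6 6 6 6 8 9 9 8 9
a[mid]=6=6: mid=4
a[mid]=8>6: swap a[4],a[6]; hi=5 → 6 6 6 6 9 9 8 8 9
a[mid]=9>6: swap a[4],a[5]; hi=4 → 6 6 6 6 9 9 8 8 9
a[mid]=9>6: swap a[4],a[4]; hi=3 → 6 6 6 6 9 9 8 8 9
end: lo=0, hi=3; a = 6 6 6 6 9 9 8 8 9

6 6 6 6 9 9 8 8 9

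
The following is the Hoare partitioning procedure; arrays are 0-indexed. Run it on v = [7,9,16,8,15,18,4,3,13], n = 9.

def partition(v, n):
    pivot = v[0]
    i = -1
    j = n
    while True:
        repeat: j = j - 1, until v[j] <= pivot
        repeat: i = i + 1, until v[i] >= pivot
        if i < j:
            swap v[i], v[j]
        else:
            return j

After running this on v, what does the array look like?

[3,4,16,8,15,18,9,7,13]

pivot=7
j stops at 7 (3), i stops at 0 (7); swap ⇒ [3,9,16,8,15,18,4,7,13]
j stops at 6 (4), i stops at 1 (9); swap ⇒ [3,4,16,8,15,18,9,7,13]
j stops at 1, i stops at 2; i≥j ⇒ return 1. v=[3,4,16,8,15,18,9,7,13]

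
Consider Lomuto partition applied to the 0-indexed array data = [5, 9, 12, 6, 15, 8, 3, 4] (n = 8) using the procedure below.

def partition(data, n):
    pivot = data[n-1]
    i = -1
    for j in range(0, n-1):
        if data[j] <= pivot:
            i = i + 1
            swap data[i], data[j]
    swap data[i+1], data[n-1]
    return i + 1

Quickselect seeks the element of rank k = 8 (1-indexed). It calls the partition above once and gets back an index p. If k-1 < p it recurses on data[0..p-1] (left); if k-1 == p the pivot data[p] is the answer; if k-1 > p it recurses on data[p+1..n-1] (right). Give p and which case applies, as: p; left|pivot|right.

pivot = data[7] = 4; i = -1
j=0: data[0]=5 > 4 → no swap
j=1: data[1]=9 > 4 → no swap
j=2: data[2]=12 > 4 → no swap
j=3: data[3]=6 > 4 → no swap
j=4: data[4]=15 > 4 → no swap
j=5: data[5]=8 > 4 → no swap
j=6: data[6]=3 ≤ 4 → i=0, swap data[0],data[6] → [3, 9, 12, 6, 15, 8, 5, 4]
final swap data[1],data[7] → [3, 4, 12, 6, 15, 8, 5, 9]; return 1
p = 1; k-1 = 7 > 1 ⇒ right

1; right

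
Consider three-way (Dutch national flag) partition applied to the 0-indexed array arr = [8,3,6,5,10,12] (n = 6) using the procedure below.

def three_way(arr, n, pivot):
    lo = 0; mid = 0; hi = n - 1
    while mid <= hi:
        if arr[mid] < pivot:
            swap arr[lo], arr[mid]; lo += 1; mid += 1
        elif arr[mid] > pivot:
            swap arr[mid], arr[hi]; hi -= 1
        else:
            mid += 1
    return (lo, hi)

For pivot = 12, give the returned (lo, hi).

(5, 5)

lo=0 mid=0 hi=5
8<12: swap(0,0), lo=1 mid=1 ⇒ [8,3,6,5,10,12]
3<12: swap(1,1), lo=2 mid=2 ⇒ [8,3,6,5,10,12]
6<12: swap(2,2), lo=3 mid=3 ⇒ [8,3,6,5,10,12]
5<12: swap(3,3), lo=4 mid=4 ⇒ [8,3,6,5,10,12]
10<12: swap(4,4), lo=5 mid=5 ⇒ [8,3,6,5,10,12]
12=12: mid=6
done. lo=5 hi=5; arr=[8,3,6,5,10,12]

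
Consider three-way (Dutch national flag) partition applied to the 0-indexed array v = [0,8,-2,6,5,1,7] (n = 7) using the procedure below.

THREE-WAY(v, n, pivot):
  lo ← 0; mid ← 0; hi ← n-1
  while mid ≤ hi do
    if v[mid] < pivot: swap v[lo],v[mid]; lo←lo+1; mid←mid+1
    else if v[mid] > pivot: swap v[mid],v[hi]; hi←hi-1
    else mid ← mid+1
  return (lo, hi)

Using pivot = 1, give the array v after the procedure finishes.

[0,-2,1,5,6,7,8]

lo=0 mid=0 hi=6
0<1: swap(0,0), lo=1 mid=1 ⇒ [0,8,-2,6,5,1,7]
8>1: swap(1,6), hi=5 ⇒ [0,7,-2,6,5,1,8]
7>1: swap(1,5), hi=4 ⇒ [0,1,-2,6,5,7,8]
1=1: mid=2
-2<1: swap(1,2), lo=2 mid=3 ⇒ [0,-2,1,6,5,7,8]
6>1: swap(3,4), hi=3 ⇒ [0,-2,1,5,6,7,8]
5>1: swap(3,3), hi=2 ⇒ [0,-2,1,5,6,7,8]
done. lo=2 hi=2; v=[0,-2,1,5,6,7,8]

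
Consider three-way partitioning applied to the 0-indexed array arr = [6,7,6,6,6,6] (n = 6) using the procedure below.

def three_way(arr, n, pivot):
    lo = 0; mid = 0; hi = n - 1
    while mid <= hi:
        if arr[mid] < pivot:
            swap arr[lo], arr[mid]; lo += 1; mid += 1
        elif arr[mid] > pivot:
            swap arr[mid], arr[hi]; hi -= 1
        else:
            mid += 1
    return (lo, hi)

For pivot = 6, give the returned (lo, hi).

(0, 4)

pivot = 6; lo=0, mid=0, hi=5
arr[mid]=6=6: mid=1
arr[mid]=7>6: swap arr[1],arr[5]; hi=4 → [6,6,6,6,6,7]
arr[mid]=6=6: mid=2
arr[mid]=6=6: mid=3
arr[mid]=6=6: mid=4
arr[mid]=6=6: mid=5
end: lo=0, hi=4; arr = [6,6,6,6,6,7]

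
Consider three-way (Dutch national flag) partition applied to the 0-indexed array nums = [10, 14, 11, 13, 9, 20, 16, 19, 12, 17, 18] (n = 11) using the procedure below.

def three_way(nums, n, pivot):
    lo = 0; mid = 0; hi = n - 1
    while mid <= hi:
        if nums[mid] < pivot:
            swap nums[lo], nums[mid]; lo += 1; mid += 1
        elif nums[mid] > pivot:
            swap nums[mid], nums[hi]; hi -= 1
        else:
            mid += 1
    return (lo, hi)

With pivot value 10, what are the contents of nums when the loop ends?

lo=0 mid=0 hi=10
10=10: mid=1
14>10: swap(1,10), hi=9 ⇒ [10, 18, 11, 13, 9, 20, 16, 19, 12, 17, 14]
18>10: swap(1,9), hi=8 ⇒ [10, 17, 11, 13, 9, 20, 16, 19, 12, 18, 14]
17>10: swap(1,8), hi=7 ⇒ [10, 12, 11, 13, 9, 20, 16, 19, 17, 18, 14]
12>10: swap(1,7), hi=6 ⇒ [10, 19, 11, 13, 9, 20, 16, 12, 17, 18, 14]
19>10: swap(1,6), hi=5 ⇒ [10, 16, 11, 13, 9, 20, 19, 12, 17, 18, 14]
16>10: swap(1,5), hi=4 ⇒ [10, 20, 11, 13, 9, 16, 19, 12, 17, 18, 14]
20>10: swap(1,4), hi=3 ⇒ [10, 9, 11, 13, 20, 16, 19, 12, 17, 18, 14]
9<10: swap(0,1), lo=1 mid=2 ⇒ [9, 10, 11, 13, 20, 16, 19, 12, 17, 18, 14]
11>10: swap(2,3), hi=2 ⇒ [9, 10, 13, 11, 20, 16, 19, 12, 17, 18, 14]
13>10: swap(2,2), hi=1 ⇒ [9, 10, 13, 11, 20, 16, 19, 12, 17, 18, 14]
done. lo=1 hi=1; nums=[9, 10, 13, 11, 20, 16, 19, 12, 17, 18, 14]

[9, 10, 13, 11, 20, 16, 19, 12, 17, 18, 14]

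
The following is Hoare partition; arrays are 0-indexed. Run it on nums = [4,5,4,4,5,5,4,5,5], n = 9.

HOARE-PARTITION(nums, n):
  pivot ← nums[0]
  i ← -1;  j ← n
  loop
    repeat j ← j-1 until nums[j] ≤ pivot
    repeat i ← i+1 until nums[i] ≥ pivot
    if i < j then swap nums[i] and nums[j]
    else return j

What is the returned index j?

pivot=4
j stops at 6 (4), i stops at 0 (4); swap ⇒ [4,5,4,4,5,5,4,5,5]
j stops at 3 (4), i stops at 1 (5); swap ⇒ [4,4,4,5,5,5,4,5,5]
j stops at 2, i stops at 2; i≥j ⇒ return 2. nums=[4,4,4,5,5,5,4,5,5]

2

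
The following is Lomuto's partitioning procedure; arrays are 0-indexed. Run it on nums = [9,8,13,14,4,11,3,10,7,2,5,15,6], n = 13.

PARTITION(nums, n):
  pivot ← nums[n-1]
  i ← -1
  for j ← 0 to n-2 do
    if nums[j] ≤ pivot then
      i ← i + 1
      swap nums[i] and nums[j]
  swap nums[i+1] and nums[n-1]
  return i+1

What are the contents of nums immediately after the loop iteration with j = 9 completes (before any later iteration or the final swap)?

[4,3,2,14,9,11,8,10,7,13,5,15,6]

pivot = nums[12] = 6; i = -1
j=0: nums[0]=9 > 6 → no swap
j=1: nums[1]=8 > 6 → no swap
j=2: nums[2]=13 > 6 → no swap
j=3: nums[3]=14 > 6 → no swap
j=4: nums[4]=4 ≤ 6 → i=0, swap nums[0],nums[4] → [4,8,13,14,9,11,3,10,7,2,5,15,6]
j=5: nums[5]=11 > 6 → no swap
j=6: nums[6]=3 ≤ 6 → i=1, swap nums[1],nums[6] → [4,3,13,14,9,11,8,10,7,2,5,15,6]
j=7: nums[7]=10 > 6 → no swap
j=8: nums[8]=7 > 6 → no swap
j=9: nums[9]=2 ≤ 6 → i=2, swap nums[2],nums[9] → [4,3,2,14,9,11,8,10,7,13,5,15,6]
(after j=9) nums = [4,3,2,14,9,11,8,10,7,13,5,15,6]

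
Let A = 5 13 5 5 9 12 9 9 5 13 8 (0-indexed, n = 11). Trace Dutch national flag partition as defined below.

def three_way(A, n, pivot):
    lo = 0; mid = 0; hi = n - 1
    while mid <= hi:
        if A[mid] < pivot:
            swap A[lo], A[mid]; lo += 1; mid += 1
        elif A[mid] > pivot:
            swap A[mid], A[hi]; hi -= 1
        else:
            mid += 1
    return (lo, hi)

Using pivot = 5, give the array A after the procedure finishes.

5 5 5 5 12 9 9 9 13 8 13

pivot = 5; lo=0, mid=0, hi=10
A[mid]=5=5: mid=1
A[mid]=13>5: swap A[1],A[10]; hi=9 → 5 8 5 5 9 12 9 9 5 13 13
A[mid]=8>5: swap A[1],A[9]; hi=8 → 5 13 5 5 9 12 9 9 5 8 13
A[mid]=13>5: swap A[1],A[8]; hi=7 → 5 5 5 5 9 12 9 9 13 8 13
A[mid]=5=5: mid=2
A[mid]=5=5: mid=3
A[mid]=5=5: mid=4
A[mid]=9>5: swap A[4],A[7]; hi=6 → 5 5 5 5 9 12 9 9 13 8 13
A[mid]=9>5: swap A[4],A[6]; hi=5 → 5 5 5 5 9 12 9 9 13 8 13
A[mid]=9>5: swap A[4],A[5]; hi=4 → 5 5 5 5 12 9 9 9 13 8 13
A[mid]=12>5: swap A[4],A[4]; hi=3 → 5 5 5 5 12 9 9 9 13 8 13
end: lo=0, hi=3; A = 5 5 5 5 12 9 9 9 13 8 13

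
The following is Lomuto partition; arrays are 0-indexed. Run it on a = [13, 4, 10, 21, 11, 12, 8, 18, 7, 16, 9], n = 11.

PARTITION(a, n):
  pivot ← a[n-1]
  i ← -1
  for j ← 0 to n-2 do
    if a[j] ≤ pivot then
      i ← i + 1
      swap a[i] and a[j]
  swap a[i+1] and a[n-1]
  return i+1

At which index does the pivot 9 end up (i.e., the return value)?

3

pivot = a[10] = 9; i = -1
j=0: a[0]=13 > 9 → no swap
j=1: a[1]=4 ≤ 9 → i=0, swap a[0],a[1] → [4, 13, 10, 21, 11, 12, 8, 18, 7, 16, 9]
j=2: a[2]=10 > 9 → no swap
j=3: a[3]=21 > 9 → no swap
j=4: a[4]=11 > 9 → no swap
j=5: a[5]=12 > 9 → no swap
j=6: a[6]=8 ≤ 9 → i=1, swap a[1],a[6] → [4, 8, 10, 21, 11, 12, 13, 18, 7, 16, 9]
j=7: a[7]=18 > 9 → no swap
j=8: a[8]=7 ≤ 9 → i=2, swap a[2],a[8] → [4, 8, 7, 21, 11, 12, 13, 18, 10, 16, 9]
j=9: a[9]=16 > 9 → no swap
final swap a[3],a[10] → [4, 8, 7, 9, 11, 12, 13, 18, 10, 16, 21]; return 3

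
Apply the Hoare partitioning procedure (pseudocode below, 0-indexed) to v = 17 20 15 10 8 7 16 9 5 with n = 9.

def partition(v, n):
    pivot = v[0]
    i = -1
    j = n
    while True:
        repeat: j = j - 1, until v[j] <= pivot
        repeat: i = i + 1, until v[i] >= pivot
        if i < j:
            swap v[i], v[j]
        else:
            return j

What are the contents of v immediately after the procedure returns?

5 9 15 10 8 7 16 20 17

pivot=17
j stops at 8 (5), i stops at 0 (17); swap ⇒ 5 20 15 10 8 7 16 9 17
j stops at 7 (9), i stops at 1 (20); swap ⇒ 5 9 15 10 8 7 16 20 17
j stops at 6, i stops at 7; i≥j ⇒ return 6. v=5 9 15 10 8 7 16 20 17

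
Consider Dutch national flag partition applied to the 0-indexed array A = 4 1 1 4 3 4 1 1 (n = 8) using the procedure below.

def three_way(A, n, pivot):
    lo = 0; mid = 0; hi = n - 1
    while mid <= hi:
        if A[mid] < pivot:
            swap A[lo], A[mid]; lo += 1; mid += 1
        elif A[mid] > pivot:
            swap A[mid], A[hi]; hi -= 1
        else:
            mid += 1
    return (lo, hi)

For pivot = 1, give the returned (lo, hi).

(0, 3)

pivot = 1; lo=0, mid=0, hi=7
A[mid]=4>1: swap A[0],A[7]; hi=6 → 1 1 1 4 3 4 1 4
A[mid]=1=1: mid=1
A[mid]=1=1: mid=2
A[mid]=1=1: mid=3
A[mid]=4>1: swap A[3],A[6]; hi=5 → 1 1 1 1 3 4 4 4
A[mid]=1=1: mid=4
A[mid]=3>1: swap A[4],A[5]; hi=4 → 1 1 1 1 4 3 4 4
A[mid]=4>1: swap A[4],A[4]; hi=3 → 1 1 1 1 4 3 4 4
end: lo=0, hi=3; A = 1 1 1 1 4 3 4 4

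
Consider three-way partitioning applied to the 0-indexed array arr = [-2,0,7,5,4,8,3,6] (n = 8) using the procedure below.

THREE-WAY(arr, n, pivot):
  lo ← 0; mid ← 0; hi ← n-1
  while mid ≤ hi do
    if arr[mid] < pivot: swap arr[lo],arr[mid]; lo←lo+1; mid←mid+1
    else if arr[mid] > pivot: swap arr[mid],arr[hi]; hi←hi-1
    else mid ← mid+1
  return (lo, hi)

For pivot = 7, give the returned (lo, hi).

(6, 6)

lo=0 mid=0 hi=7
-2<7: swap(0,0), lo=1 mid=1 ⇒ [-2,0,7,5,4,8,3,6]
0<7: swap(1,1), lo=2 mid=2 ⇒ [-2,0,7,5,4,8,3,6]
7=7: mid=3
5<7: swap(2,3), lo=3 mid=4 ⇒ [-2,0,5,7,4,8,3,6]
4<7: swap(3,4), lo=4 mid=5 ⇒ [-2,0,5,4,7,8,3,6]
8>7: swap(5,7), hi=6 ⇒ [-2,0,5,4,7,6,3,8]
6<7: swap(4,5), lo=5 mid=6 ⇒ [-2,0,5,4,6,7,3,8]
3<7: swap(5,6), lo=6 mid=7 ⇒ [-2,0,5,4,6,3,7,8]
done. lo=6 hi=6; arr=[-2,0,5,4,6,3,7,8]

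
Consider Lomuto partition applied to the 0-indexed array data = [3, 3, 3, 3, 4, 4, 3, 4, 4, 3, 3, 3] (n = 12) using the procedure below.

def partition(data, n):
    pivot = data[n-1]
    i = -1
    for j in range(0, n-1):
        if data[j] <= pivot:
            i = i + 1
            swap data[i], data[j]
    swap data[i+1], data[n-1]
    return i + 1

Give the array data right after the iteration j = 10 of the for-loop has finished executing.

[3, 3, 3, 3, 3, 3, 3, 4, 4, 4, 4, 3]

pivot=3, i=-1
j=0: 3≤3, i=0, swap(0,0) ⇒ [3, 3, 3, 3, 4, 4, 3, 4, 4, 3, 3, 3]
j=1: 3≤3, i=1, swap(1,1) ⇒ [3, 3, 3, 3, 4, 4, 3, 4, 4, 3, 3, 3]
j=2: 3≤3, i=2, swap(2,2) ⇒ [3, 3, 3, 3, 4, 4, 3, 4, 4, 3, 3, 3]
j=3: 3≤3, i=3, swap(3,3) ⇒ [3, 3, 3, 3, 4, 4, 3, 4, 4, 3, 3, 3]
j=4: 4>3, skip
j=5: 4>3, skip
j=6: 3≤3, i=4, swap(4,6) ⇒ [3, 3, 3, 3, 3, 4, 4, 4, 4, 3, 3, 3]
j=7: 4>3, skip
j=8: 4>3, skip
j=9: 3≤3, i=5, swap(5,9) ⇒ [3, 3, 3, 3, 3, 3, 4, 4, 4, 4, 3, 3]
j=10: 3≤3, i=6, swap(6,10) ⇒ [3, 3, 3, 3, 3, 3, 3, 4, 4, 4, 4, 3]
(after j=10) data = [3, 3, 3, 3, 3, 3, 3, 4, 4, 4, 4, 3]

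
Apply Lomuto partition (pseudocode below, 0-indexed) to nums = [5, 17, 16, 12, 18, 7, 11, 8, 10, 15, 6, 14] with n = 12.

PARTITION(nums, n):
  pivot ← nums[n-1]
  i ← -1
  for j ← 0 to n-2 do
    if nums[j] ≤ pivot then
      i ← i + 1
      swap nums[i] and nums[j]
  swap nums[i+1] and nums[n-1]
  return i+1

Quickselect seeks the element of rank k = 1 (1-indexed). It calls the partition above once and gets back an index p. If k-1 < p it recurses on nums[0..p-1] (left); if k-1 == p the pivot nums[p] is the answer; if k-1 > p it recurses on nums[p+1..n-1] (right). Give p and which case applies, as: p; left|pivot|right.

pivot = nums[11] = 14; i = -1
j=0: nums[0]=5 ≤ 14 → i=0, swap nums[0],nums[0] (no change) → [5, 17, 16, 12, 18, 7, 11, 8, 10, 15, 6, 14]
j=1: nums[1]=17 > 14 → no swap
j=2: nums[2]=16 > 14 → no swap
j=3: nums[3]=12 ≤ 14 → i=1, swap nums[1],nums[3] → [5, 12, 16, 17, 18, 7, 11, 8, 10, 15, 6, 14]
j=4: nums[4]=18 > 14 → no swap
j=5: nums[5]=7 ≤ 14 → i=2, swap nums[2],nums[5] → [5, 12, 7, 17, 18, 16, 11, 8, 10, 15, 6, 14]
j=6: nums[6]=11 ≤ 14 → i=3, swap nums[3],nums[6] → [5, 12, 7, 11, 18, 16, 17, 8, 10, 15, 6, 14]
j=7: nums[7]=8 ≤ 14 → i=4, swap nums[4],nums[7] → [5, 12, 7, 11, 8, 16, 17, 18, 10, 15, 6, 14]
j=8: nums[8]=10 ≤ 14 → i=5, swap nums[5],nums[8] → [5, 12, 7, 11, 8, 10, 17, 18, 16, 15, 6, 14]
j=9: nums[9]=15 > 14 → no swap
j=10: nums[10]=6 ≤ 14 → i=6, swap nums[6],nums[10] → [5, 12, 7, 11, 8, 10, 6, 18, 16, 15, 17, 14]
final swap nums[7],nums[11] → [5, 12, 7, 11, 8, 10, 6, 14, 16, 15, 17, 18]; return 7
p = 7; k-1 = 0 < 7 ⇒ left

7; left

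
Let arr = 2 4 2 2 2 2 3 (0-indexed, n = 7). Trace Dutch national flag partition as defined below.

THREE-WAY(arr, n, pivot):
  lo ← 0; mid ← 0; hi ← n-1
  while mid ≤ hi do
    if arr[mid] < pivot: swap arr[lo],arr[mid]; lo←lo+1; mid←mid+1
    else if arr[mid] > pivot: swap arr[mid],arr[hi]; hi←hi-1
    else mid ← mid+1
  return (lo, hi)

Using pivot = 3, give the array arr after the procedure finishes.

pivot = 3; lo=0, mid=0, hi=6
arr[mid]=2<3: swap arr[0],arr[0]; lo=1,mid=1 → 2 4 2 2 2 2 3
arr[mid]=4>3: swap arr[1],arr[6]; hi=5 → 2 3 2 2 2 2 4
arr[mid]=3=3: mid=2
arr[mid]=2<3: swap arr[1],arr[2]; lo=2,mid=3 → 2 2 3 2 2 2 4
arr[mid]=2<3: swap arr[2],arr[3]; lo=3,mid=4 → 2 2 2 3 2 2 4
arr[mid]=2<3: swap arr[3],arr[4]; lo=4,mid=5 → 2 2 2 2 3 2 4
arr[mid]=2<3: swap arr[4],arr[5]; lo=5,mid=6 → 2 2 2 2 2 3 4
end: lo=5, hi=5; arr = 2 2 2 2 2 3 4

2 2 2 2 2 3 4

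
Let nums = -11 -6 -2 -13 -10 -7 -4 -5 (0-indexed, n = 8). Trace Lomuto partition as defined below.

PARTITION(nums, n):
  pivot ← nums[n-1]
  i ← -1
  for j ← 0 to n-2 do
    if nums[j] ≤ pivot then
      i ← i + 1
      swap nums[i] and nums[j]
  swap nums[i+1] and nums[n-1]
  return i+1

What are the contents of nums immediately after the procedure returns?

-11 -6 -13 -10 -7 -5 -4 -2

pivot=-5, i=-1
j=0: -11≤-5, i=0, swap(0,0) ⇒ -11 -6 -2 -13 -10 -7 -4 -5
j=1: -6≤-5, i=1, swap(1,1) ⇒ -11 -6 -2 -13 -10 -7 -4 -5
j=2: -2>-5, skip
j=3: -13≤-5, i=2, swap(2,3) ⇒ -11 -6 -13 -2 -10 -7 -4 -5
j=4: -10≤-5, i=3, swap(3,4) ⇒ -11 -6 -13 -10 -2 -7 -4 -5
j=5: -7≤-5, i=4, swap(4,5) ⇒ -11 -6 -13 -10 -7 -2 -4 -5
j=6: -4>-5, skip
swap(5,7) ⇒ -11 -6 -13 -10 -7 -5 -4 -2; return 5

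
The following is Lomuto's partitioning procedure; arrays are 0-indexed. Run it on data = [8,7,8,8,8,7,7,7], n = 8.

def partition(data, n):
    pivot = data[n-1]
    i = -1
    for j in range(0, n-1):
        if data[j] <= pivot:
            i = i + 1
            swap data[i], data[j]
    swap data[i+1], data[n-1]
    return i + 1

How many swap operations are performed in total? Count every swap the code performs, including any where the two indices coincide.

pivot = data[7] = 7; i = -1
j=0: data[0]=8 > 7 → no swap
j=1: data[1]=7 ≤ 7 → i=0, swap data[0],data[1] → [7,8,8,8,8,7,7,7]
j=2: data[2]=8 > 7 → no swap
j=3: data[3]=8 > 7 → no swap
j=4: data[4]=8 > 7 → no swap
j=5: data[5]=7 ≤ 7 → i=1, swap data[1],data[5] → [7,7,8,8,8,8,7,7]
j=6: data[6]=7 ≤ 7 → i=2, swap data[2],data[6] → [7,7,7,8,8,8,8,7]
final swap data[3],data[7] → [7,7,7,7,8,8,8,8]; return 3

4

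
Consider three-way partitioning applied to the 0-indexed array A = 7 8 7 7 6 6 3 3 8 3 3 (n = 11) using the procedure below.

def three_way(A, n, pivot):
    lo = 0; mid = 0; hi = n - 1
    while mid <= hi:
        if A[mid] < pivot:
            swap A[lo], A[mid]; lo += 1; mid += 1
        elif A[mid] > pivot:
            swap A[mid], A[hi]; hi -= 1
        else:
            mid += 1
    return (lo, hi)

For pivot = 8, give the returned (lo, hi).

(9, 10)

pivot = 8; lo=0, mid=0, hi=10
A[mid]=7<8: swap A[0],A[0]; lo=1,mid=1 → 7 8 7 7 6 6 3 3 8 3 3
A[mid]=8=8: mid=2
A[mid]=7<8: swap A[1],A[2]; lo=2,mid=3 → 7 7 8 7 6 6 3 3 8 3 3
A[mid]=7<8: swap A[2],A[3]; lo=3,mid=4 → 7 7 7 8 6 6 3 3 8 3 3
A[mid]=6<8: swap A[3],A[4]; lo=4,mid=5 → 7 7 7 6 8 6 3 3 8 3 3
A[mid]=6<8: swap A[4],A[5]; lo=5,mid=6 → 7 7 7 6 6 8 3 3 8 3 3
A[mid]=3<8: swap A[5],A[6]; lo=6,mid=7 → 7 7 7 6 6 3 8 3 8 3 3
A[mid]=3<8: swap A[6],A[7]; lo=7,mid=8 → 7 7 7 6 6 3 3 8 8 3 3
A[mid]=8=8: mid=9
A[mid]=3<8: swap A[7],A[9]; lo=8,mid=10 → 7 7 7 6 6 3 3 3 8 8 3
A[mid]=3<8: swap A[8],A[10]; lo=9,mid=11 → 7 7 7 6 6 3 3 3 3 8 8
end: lo=9, hi=10; A = 7 7 7 6 6 3 3 3 3 8 8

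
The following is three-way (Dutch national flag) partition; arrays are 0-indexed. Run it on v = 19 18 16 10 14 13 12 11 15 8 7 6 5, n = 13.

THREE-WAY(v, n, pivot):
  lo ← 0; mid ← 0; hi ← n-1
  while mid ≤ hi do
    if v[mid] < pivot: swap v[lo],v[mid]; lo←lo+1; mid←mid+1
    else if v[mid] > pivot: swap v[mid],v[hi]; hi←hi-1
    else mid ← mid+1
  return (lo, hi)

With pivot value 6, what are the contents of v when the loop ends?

5 6 10 14 13 12 11 15 8 7 16 18 19

pivot = 6; lo=0, mid=0, hi=12
v[mid]=19>6: swap v[0],v[12]; hi=11 → 5 18 16 10 14 13 12 11 15 8 7 6 19
v[mid]=5<6: swap v[0],v[0]; lo=1,mid=1 → 5 18 16 10 14 13 12 11 15 8 7 6 19
v[mid]=18>6: swap v[1],v[11]; hi=10 → 5 6 16 10 14 13 12 11 15 8 7 18 19
v[mid]=6=6: mid=2
v[mid]=16>6: swap v[2],v[10]; hi=9 → 5 6 7 10 14 13 12 11 15 8 16 18 19
v[mid]=7>6: swap v[2],v[9]; hi=8 → 5 6 8 10 14 13 12 11 15 7 16 18 19
v[mid]=8>6: swap v[2],v[8]; hi=7 → 5 6 15 10 14 13 12 11 8 7 16 18 19
v[mid]=15>6: swap v[2],v[7]; hi=6 → 5 6 11 10 14 13 12 15 8 7 16 18 19
v[mid]=11>6: swap v[2],v[6]; hi=5 → 5 6 12 10 14 13 11 15 8 7 16 18 19
v[mid]=12>6: swap v[2],v[5]; hi=4 → 5 6 13 10 14 12 11 15 8 7 16 18 19
v[mid]=13>6: swap v[2],v[4]; hi=3 → 5 6 14 10 13 12 11 15 8 7 16 18 19
v[mid]=14>6: swap v[2],v[3]; hi=2 → 5 6 10 14 13 12 11 15 8 7 16 18 19
v[mid]=10>6: swap v[2],v[2]; hi=1 → 5 6 10 14 13 12 11 15 8 7 16 18 19
end: lo=1, hi=1; v = 5 6 10 14 13 12 11 15 8 7 16 18 19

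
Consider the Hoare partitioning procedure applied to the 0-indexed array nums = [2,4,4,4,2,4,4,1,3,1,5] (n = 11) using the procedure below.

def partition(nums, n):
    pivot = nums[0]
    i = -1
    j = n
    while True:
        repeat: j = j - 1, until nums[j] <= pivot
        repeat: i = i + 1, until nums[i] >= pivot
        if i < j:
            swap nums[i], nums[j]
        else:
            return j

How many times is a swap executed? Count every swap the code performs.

pivot = nums[0] = 2; i = -1, j = 11
j→9 (nums[9]=1≤2), i→0 (nums[0]=2≥2); i<j, swap → [1,4,4,4,2,4,4,1,3,2,5]
j→7 (nums[7]=1≤2), i→1 (nums[1]=4≥2); i<j, swap → [1,1,4,4,2,4,4,4,3,2,5]
j→4 (nums[4]=2≤2), i→2 (nums[2]=4≥2); i<j, swap → [1,1,2,4,4,4,4,4,3,2,5]
j→2, i→3; i≥j, return j=2. nums = [1,1,2,4,4,4,4,4,3,2,5]

3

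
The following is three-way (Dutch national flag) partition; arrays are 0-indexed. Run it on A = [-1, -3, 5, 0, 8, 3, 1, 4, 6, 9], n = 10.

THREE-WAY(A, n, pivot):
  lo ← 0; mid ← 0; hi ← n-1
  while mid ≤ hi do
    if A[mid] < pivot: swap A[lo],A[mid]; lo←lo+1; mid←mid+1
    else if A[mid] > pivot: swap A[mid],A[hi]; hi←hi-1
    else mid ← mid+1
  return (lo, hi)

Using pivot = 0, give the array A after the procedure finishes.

[-1, -3, 0, 8, 3, 1, 4, 6, 9, 5]

lo=0 mid=0 hi=9
-1<0: swap(0,0), lo=1 mid=1 ⇒ [-1, -3, 5, 0, 8, 3, 1, 4, 6, 9]
-3<0: swap(1,1), lo=2 mid=2 ⇒ [-1, -3, 5, 0, 8, 3, 1, 4, 6, 9]
5>0: swap(2,9), hi=8 ⇒ [-1, -3, 9, 0, 8, 3, 1, 4, 6, 5]
9>0: swap(2,8), hi=7 ⇒ [-1, -3, 6, 0, 8, 3, 1, 4, 9, 5]
6>0: swap(2,7), hi=6 ⇒ [-1, -3, 4, 0, 8, 3, 1, 6, 9, 5]
4>0: swap(2,6), hi=5 ⇒ [-1, -3, 1, 0, 8, 3, 4, 6, 9, 5]
1>0: swap(2,5), hi=4 ⇒ [-1, -3, 3, 0, 8, 1, 4, 6, 9, 5]
3>0: swap(2,4), hi=3 ⇒ [-1, -3, 8, 0, 3, 1, 4, 6, 9, 5]
8>0: swap(2,3), hi=2 ⇒ [-1, -3, 0, 8, 3, 1, 4, 6, 9, 5]
0=0: mid=3
done. lo=2 hi=2; A=[-1, -3, 0, 8, 3, 1, 4, 6, 9, 5]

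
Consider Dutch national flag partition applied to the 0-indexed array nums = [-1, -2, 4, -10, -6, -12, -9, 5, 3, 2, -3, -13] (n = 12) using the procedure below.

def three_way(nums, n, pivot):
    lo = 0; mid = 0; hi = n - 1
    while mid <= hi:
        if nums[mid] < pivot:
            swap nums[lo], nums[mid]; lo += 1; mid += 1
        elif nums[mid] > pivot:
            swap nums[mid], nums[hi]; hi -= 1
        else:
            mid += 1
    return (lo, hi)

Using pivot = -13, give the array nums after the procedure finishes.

[-13, 4, -10, -6, -12, -9, 5, 3, 2, -3, -2, -1]

lo=0 mid=0 hi=11
-1>-13: swap(0,11), hi=10 ⇒ [-13, -2, 4, -10, -6, -12, -9, 5, 3, 2, -3, -1]
-13=-13: mid=1
-2>-13: swap(1,10), hi=9 ⇒ [-13, -3, 4, -10, -6, -12, -9, 5, 3, 2, -2, -1]
-3>-13: swap(1,9), hi=8 ⇒ [-13, 2, 4, -10, -6, -12, -9, 5, 3, -3, -2, -1]
2>-13: swap(1,8), hi=7 ⇒ [-13, 3, 4, -10, -6, -12, -9, 5, 2, -3, -2, -1]
3>-13: swap(1,7), hi=6 ⇒ [-13, 5, 4, -10, -6, -12, -9, 3, 2, -3, -2, -1]
5>-13: swap(1,6), hi=5 ⇒ [-13, -9, 4, -10, -6, -12, 5, 3, 2, -3, -2, -1]
-9>-13: swap(1,5), hi=4 ⇒ [-13, -12, 4, -10, -6, -9, 5, 3, 2, -3, -2, -1]
-12>-13: swap(1,4), hi=3 ⇒ [-13, -6, 4, -10, -12, -9, 5, 3, 2, -3, -2, -1]
-6>-13: swap(1,3), hi=2 ⇒ [-13, -10, 4, -6, -12, -9, 5, 3, 2, -3, -2, -1]
-10>-13: swap(1,2), hi=1 ⇒ [-13, 4, -10, -6, -12, -9, 5, 3, 2, -3, -2, -1]
4>-13: swap(1,1), hi=0 ⇒ [-13, 4, -10, -6, -12, -9, 5, 3, 2, -3, -2, -1]
done. lo=0 hi=0; nums=[-13, 4, -10, -6, -12, -9, 5, 3, 2, -3, -2, -1]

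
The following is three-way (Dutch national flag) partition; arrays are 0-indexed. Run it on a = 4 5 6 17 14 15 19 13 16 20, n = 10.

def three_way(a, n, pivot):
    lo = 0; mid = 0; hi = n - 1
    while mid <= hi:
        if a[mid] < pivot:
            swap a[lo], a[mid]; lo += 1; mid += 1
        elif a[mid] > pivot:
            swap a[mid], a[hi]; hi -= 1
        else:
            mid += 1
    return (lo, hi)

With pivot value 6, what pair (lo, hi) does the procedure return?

(2, 2)

lo=0 mid=0 hi=9
4<6: swap(0,0), lo=1 mid=1 ⇒ 4 5 6 17 14 15 19 13 16 20
5<6: swap(1,1), lo=2 mid=2 ⇒ 4 5 6 17 14 15 19 13 16 20
6=6: mid=3
17>6: swap(3,9), hi=8 ⇒ 4 5 6 20 14 15 19 13 16 17
20>6: swap(3,8), hi=7 ⇒ 4 5 6 16 14 15 19 13 20 17
16>6: swap(3,7), hi=6 ⇒ 4 5 6 13 14 15 19 16 20 17
13>6: swap(3,6), hi=5 ⇒ 4 5 6 19 14 15 13 16 20 17
19>6: swap(3,5), hi=4 ⇒ 4 5 6 15 14 19 13 16 20 17
15>6: swap(3,4), hi=3 ⇒ 4 5 6 14 15 19 13 16 20 17
14>6: swap(3,3), hi=2 ⇒ 4 5 6 14 15 19 13 16 20 17
done. lo=2 hi=2; a=4 5 6 14 15 19 13 16 20 17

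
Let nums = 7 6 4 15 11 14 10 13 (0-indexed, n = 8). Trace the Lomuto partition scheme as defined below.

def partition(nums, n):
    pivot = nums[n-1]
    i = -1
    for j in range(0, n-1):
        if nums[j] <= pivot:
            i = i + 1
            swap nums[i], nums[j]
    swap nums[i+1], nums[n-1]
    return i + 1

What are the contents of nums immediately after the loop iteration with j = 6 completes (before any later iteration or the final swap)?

pivot = nums[7] = 13; i = -1
j=0: nums[0]=7 ≤ 13 → i=0, swap nums[0],nums[0] (no change) → 7 6 4 15 11 14 10 13
j=1: nums[1]=6 ≤ 13 → i=1, swap nums[1],nums[1] (no change) → 7 6 4 15 11 14 10 13
j=2: nums[2]=4 ≤ 13 → i=2, swap nums[2],nums[2] (no change) → 7 6 4 15 11 14 10 13
j=3: nums[3]=15 > 13 → no swap
j=4: nums[4]=11 ≤ 13 → i=3, swap nums[3],nums[4] → 7 6 4 11 15 14 10 13
j=5: nums[5]=14 > 13 → no swap
j=6: nums[6]=10 ≤ 13 → i=4, swap nums[4],nums[6] → 7 6 4 11 10 14 15 13
(after j=6) nums = 7 6 4 11 10 14 15 13

7 6 4 11 10 14 15 13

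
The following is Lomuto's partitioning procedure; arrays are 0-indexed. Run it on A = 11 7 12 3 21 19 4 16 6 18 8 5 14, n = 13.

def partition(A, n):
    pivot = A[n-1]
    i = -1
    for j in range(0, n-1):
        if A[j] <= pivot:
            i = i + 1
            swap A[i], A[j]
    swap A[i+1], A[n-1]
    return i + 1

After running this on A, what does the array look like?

11 7 12 3 4 6 8 5 14 18 21 16 19

pivot = A[12] = 14; i = -1
j=0: A[0]=11 ≤ 14 → i=0, swap A[0],A[0] (no change) → 11 7 12 3 21 19 4 16 6 18 8 5 14
j=1: A[1]=7 ≤ 14 → i=1, swap A[1],A[1] (no change) → 11 7 12 3 21 19 4 16 6 18 8 5 14
j=2: A[2]=12 ≤ 14 → i=2, swap A[2],A[2] (no change) → 11 7 12 3 21 19 4 16 6 18 8 5 14
j=3: A[3]=3 ≤ 14 → i=3, swap A[3],A[3] (no change) → 11 7 12 3 21 19 4 16 6 18 8 5 14
j=4: A[4]=21 > 14 → no swap
j=5: A[5]=19 > 14 → no swap
j=6: A[6]=4 ≤ 14 → i=4, swap A[4],A[6] → 11 7 12 3 4 19 21 16 6 18 8 5 14
j=7: A[7]=16 > 14 → no swap
j=8: A[8]=6 ≤ 14 → i=5, swap A[5],A[8] → 11 7 12 3 4 6 21 16 19 18 8 5 14
j=9: A[9]=18 > 14 → no swap
j=10: A[10]=8 ≤ 14 → i=6, swap A[6],A[10] → 11 7 12 3 4 6 8 16 19 18 21 5 14
j=11: A[11]=5 ≤ 14 → i=7, swap A[7],A[11] → 11 7 12 3 4 6 8 5 19 18 21 16 14
final swap A[8],A[12] → 11 7 12 3 4 6 8 5 14 18 21 16 19; return 8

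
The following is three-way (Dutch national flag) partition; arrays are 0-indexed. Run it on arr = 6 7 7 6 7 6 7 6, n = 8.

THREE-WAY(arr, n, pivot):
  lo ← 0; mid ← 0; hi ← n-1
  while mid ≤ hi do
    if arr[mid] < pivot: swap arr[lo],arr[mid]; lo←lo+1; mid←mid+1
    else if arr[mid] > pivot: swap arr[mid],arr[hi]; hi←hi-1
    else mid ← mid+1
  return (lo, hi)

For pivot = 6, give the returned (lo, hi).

(0, 3)

pivot = 6; lo=0, mid=0, hi=7
arr[mid]=6=6: mid=1
arr[mid]=7>6: swap arr[1],arr[7]; hi=6 → 6 6 7 6 7 6 7 7
arr[mid]=6=6: mid=2
arr[mid]=7>6: swap arr[2],arr[6]; hi=5 → 6 6 7 6 7 6 7 7
arr[mid]=7>6: swap arr[2],arr[5]; hi=4 → 6 6 6 6 7 7 7 7
arr[mid]=6=6: mid=3
arr[mid]=6=6: mid=4
arr[mid]=7>6: swap arr[4],arr[4]; hi=3 → 6 6 6 6 7 7 7 7
end: lo=0, hi=3; arr = 6 6 6 6 7 7 7 7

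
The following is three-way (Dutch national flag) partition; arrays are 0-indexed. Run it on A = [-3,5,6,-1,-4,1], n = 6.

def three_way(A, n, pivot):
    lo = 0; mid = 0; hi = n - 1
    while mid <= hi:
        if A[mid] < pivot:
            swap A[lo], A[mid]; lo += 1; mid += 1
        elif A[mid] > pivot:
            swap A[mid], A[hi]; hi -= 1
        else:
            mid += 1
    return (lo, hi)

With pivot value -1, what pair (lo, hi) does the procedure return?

(2, 2)

pivot = -1; lo=0, mid=0, hi=5
A[mid]=-3<-1: swap A[0],A[0]; lo=1,mid=1 → [-3,5,6,-1,-4,1]
A[mid]=5>-1: swap A[1],A[5]; hi=4 → [-3,1,6,-1,-4,5]
A[mid]=1>-1: swap A[1],A[4]; hi=3 → [-3,-4,6,-1,1,5]
A[mid]=-4<-1: swap A[1],A[1]; lo=2,mid=2 → [-3,-4,6,-1,1,5]
A[mid]=6>-1: swap A[2],A[3]; hi=2 → [-3,-4,-1,6,1,5]
A[mid]=-1=-1: mid=3
end: lo=2, hi=2; A = [-3,-4,-1,6,1,5]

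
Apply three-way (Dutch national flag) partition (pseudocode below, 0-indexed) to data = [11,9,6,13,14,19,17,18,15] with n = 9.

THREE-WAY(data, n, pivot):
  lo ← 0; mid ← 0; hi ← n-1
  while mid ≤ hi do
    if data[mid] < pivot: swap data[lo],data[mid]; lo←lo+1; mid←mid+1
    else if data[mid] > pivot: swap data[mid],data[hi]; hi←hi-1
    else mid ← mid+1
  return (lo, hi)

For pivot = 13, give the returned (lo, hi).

pivot = 13; lo=0, mid=0, hi=8
data[mid]=11<13: swap data[0],data[0]; lo=1,mid=1 → [11,9,6,13,14,19,17,18,15]
data[mid]=9<13: swap data[1],data[1]; lo=2,mid=2 → [11,9,6,13,14,19,17,18,15]
data[mid]=6<13: swap data[2],data[2]; lo=3,mid=3 → [11,9,6,13,14,19,17,18,15]
data[mid]=13=13: mid=4
data[mid]=14>13: swap data[4],data[8]; hi=7 → [11,9,6,13,15,19,17,18,14]
data[mid]=15>13: swap data[4],data[7]; hi=6 → [11,9,6,13,18,19,17,15,14]
data[mid]=18>13: swap data[4],data[6]; hi=5 → [11,9,6,13,17,19,18,15,14]
data[mid]=17>13: swap data[4],data[5]; hi=4 → [11,9,6,13,19,17,18,15,14]
data[mid]=19>13: swap data[4],data[4]; hi=3 → [11,9,6,13,19,17,18,15,14]
end: lo=3, hi=3; data = [11,9,6,13,19,17,18,15,14]

(3, 3)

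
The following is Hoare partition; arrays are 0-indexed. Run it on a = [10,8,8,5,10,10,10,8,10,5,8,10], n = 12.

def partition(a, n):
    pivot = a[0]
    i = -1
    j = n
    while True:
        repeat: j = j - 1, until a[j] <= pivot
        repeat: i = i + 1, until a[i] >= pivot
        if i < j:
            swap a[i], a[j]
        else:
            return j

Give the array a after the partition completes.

[10,8,8,5,8,5,10,8,10,10,10,10]

pivot=10
j stops at 11 (10), i stops at 0 (10); swap ⇒ [10,8,8,5,10,10,10,8,10,5,8,10]
j stops at 10 (8), i stops at 4 (10); swap ⇒ [10,8,8,5,8,10,10,8,10,5,10,10]
j stops at 9 (5), i stops at 5 (10); swap ⇒ [10,8,8,5,8,5,10,8,10,10,10,10]
j stops at 8 (10), i stops at 6 (10); swap ⇒ [10,8,8,5,8,5,10,8,10,10,10,10]
j stops at 7, i stops at 8; i≥j ⇒ return 7. a=[10,8,8,5,8,5,10,8,10,10,10,10]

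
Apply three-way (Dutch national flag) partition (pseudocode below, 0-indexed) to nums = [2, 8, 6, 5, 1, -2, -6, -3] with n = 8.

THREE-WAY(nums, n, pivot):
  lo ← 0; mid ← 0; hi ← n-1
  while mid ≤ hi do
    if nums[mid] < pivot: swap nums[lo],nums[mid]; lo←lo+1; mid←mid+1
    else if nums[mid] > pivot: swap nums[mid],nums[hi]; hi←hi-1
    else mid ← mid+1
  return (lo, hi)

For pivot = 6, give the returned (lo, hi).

pivot = 6; lo=0, mid=0, hi=7
nums[mid]=2<6: swap nums[0],nums[0]; lo=1,mid=1 → [2, 8, 6, 5, 1, -2, -6, -3]
nums[mid]=8>6: swap nums[1],nums[7]; hi=6 → [2, -3, 6, 5, 1, -2, -6, 8]
nums[mid]=-3<6: swap nums[1],nums[1]; lo=2,mid=2 → [2, -3, 6, 5, 1, -2, -6, 8]
nums[mid]=6=6: mid=3
nums[mid]=5<6: swap nums[2],nums[3]; lo=3,mid=4 → [2, -3, 5, 6, 1, -2, -6, 8]
nums[mid]=1<6: swap nums[3],nums[4]; lo=4,mid=5 → [2, -3, 5, 1, 6, -2, -6, 8]
nums[mid]=-2<6: swap nums[4],nums[5]; lo=5,mid=6 → [2, -3, 5, 1, -2, 6, -6, 8]
nums[mid]=-6<6: swap nums[5],nums[6]; lo=6,mid=7 → [2, -3, 5, 1, -2, -6, 6, 8]
end: lo=6, hi=6; nums = [2, -3, 5, 1, -2, -6, 6, 8]

(6, 6)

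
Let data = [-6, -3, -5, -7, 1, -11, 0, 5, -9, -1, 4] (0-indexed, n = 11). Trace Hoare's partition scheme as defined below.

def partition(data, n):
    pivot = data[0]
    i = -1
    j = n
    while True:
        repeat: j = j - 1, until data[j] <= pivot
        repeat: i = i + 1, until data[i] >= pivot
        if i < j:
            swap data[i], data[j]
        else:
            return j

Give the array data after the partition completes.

[-9, -11, -7, -5, 1, -3, 0, 5, -6, -1, 4]

pivot = data[0] = -6; i = -1, j = 11
j→8 (data[8]=-9≤-6), i→0 (data[0]=-6≥-6); i<j, swap → [-9, -3, -5, -7, 1, -11, 0, 5, -6, -1, 4]
j→5 (data[5]=-11≤-6), i→1 (data[1]=-3≥-6); i<j, swap → [-9, -11, -5, -7, 1, -3, 0, 5, -6, -1, 4]
j→3 (data[3]=-7≤-6), i→2 (data[2]=-5≥-6); i<j, swap → [-9, -11, -7, -5, 1, -3, 0, 5, -6, -1, 4]
j→2, i→3; i≥j, return j=2. data = [-9, -11, -7, -5, 1, -3, 0, 5, -6, -1, 4]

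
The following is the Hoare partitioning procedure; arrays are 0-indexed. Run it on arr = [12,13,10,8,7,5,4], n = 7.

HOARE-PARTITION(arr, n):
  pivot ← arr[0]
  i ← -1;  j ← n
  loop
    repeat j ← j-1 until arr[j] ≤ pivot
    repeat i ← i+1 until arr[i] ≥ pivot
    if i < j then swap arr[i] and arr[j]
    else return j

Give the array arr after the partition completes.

pivot = arr[0] = 12; i = -1, j = 7
j→6 (arr[6]=4≤12), i→0 (arr[0]=12≥12); i<j, swap → [4,13,10,8,7,5,12]
j→5 (arr[5]=5≤12), i→1 (arr[1]=13≥12); i<j, swap → [4,5,10,8,7,13,12]
j→4, i→5; i≥j, return j=4. arr = [4,5,10,8,7,13,12]

[4,5,10,8,7,13,12]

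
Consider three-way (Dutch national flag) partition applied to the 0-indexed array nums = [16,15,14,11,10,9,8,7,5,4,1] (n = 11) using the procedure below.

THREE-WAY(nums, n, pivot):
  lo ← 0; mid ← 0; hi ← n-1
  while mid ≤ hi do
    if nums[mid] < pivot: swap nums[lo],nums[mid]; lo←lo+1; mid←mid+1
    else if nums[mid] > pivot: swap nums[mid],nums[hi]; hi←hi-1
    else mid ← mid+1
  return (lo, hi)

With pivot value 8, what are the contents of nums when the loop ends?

[1,4,5,7,8,9,10,11,14,15,16]

pivot = 8; lo=0, mid=0, hi=10
nums[mid]=16>8: swap nums[0],nums[10]; hi=9 → [1,15,14,11,10,9,8,7,5,4,16]
nums[mid]=1<8: swap nums[0],nums[0]; lo=1,mid=1 → [1,15,14,11,10,9,8,7,5,4,16]
nums[mid]=15>8: swap nums[1],nums[9]; hi=8 → [1,4,14,11,10,9,8,7,5,15,16]
nums[mid]=4<8: swap nums[1],nums[1]; lo=2,mid=2 → [1,4,14,11,10,9,8,7,5,15,16]
nums[mid]=14>8: swap nums[2],nums[8]; hi=7 → [1,4,5,11,10,9,8,7,14,15,16]
nums[mid]=5<8: swap nums[2],nums[2]; lo=3,mid=3 → [1,4,5,11,10,9,8,7,14,15,16]
nums[mid]=11>8: swap nums[3],nums[7]; hi=6 → [1,4,5,7,10,9,8,11,14,15,16]
nums[mid]=7<8: swap nums[3],nums[3]; lo=4,mid=4 → [1,4,5,7,10,9,8,11,14,15,16]
nums[mid]=10>8: swap nums[4],nums[6]; hi=5 → [1,4,5,7,8,9,10,11,14,15,16]
nums[mid]=8=8: mid=5
nums[mid]=9>8: swap nums[5],nums[5]; hi=4 → [1,4,5,7,8,9,10,11,14,15,16]
end: lo=4, hi=4; nums = [1,4,5,7,8,9,10,11,14,15,16]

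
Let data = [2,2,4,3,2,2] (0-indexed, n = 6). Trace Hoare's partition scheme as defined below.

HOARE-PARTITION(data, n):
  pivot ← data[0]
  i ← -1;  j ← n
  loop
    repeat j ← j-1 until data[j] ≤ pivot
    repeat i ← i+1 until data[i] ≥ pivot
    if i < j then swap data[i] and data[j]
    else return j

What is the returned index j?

1

pivot=2
j stops at 5 (2), i stops at 0 (2); swap ⇒ [2,2,4,3,2,2]
j stops at 4 (2), i stops at 1 (2); swap ⇒ [2,2,4,3,2,2]
j stops at 1, i stops at 2; i≥j ⇒ return 1. data=[2,2,4,3,2,2]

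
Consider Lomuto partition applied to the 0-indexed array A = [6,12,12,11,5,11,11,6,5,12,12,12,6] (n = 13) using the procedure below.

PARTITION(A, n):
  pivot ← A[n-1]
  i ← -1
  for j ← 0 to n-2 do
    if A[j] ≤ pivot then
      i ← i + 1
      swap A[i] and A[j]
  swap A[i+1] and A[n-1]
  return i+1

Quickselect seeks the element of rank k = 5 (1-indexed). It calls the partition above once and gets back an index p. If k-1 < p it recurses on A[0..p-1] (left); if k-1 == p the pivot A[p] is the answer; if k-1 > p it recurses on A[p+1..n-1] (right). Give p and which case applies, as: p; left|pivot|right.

pivot=6, i=-1
j=0: 6≤6, i=0, swap(0,0) ⇒ [6,12,12,11,5,11,11,6,5,12,12,12,6]
j=1: 12>6, skip
j=2: 12>6, skip
j=3: 11>6, skip
j=4: 5≤6, i=1, swap(1,4) ⇒ [6,5,12,11,12,11,11,6,5,12,12,12,6]
j=5: 11>6, skip
j=6: 11>6, skip
j=7: 6≤6, i=2, swap(2,7) ⇒ [6,5,6,11,12,11,11,12,5,12,12,12,6]
j=8: 5≤6, i=3, swap(3,8) ⇒ [6,5,6,5,12,11,11,12,11,12,12,12,6]
j=9: 12>6, skip
j=10: 12>6, skip
j=11: 12>6, skip
swap(4,12) ⇒ [6,5,6,5,6,11,11,12,11,12,12,12,12]; return 4
p = 4; k-1 = 4 == 4 ⇒ pivot

4; pivot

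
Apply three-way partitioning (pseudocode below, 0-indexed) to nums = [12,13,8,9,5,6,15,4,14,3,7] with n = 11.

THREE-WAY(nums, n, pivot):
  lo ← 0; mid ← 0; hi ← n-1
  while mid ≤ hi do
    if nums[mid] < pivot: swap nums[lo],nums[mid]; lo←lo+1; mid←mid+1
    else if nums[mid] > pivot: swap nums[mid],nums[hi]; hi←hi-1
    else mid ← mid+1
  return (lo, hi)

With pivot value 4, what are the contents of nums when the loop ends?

[3,4,9,5,6,15,8,14,13,7,12]

pivot = 4; lo=0, mid=0, hi=10
nums[mid]=12>4: swap nums[0],nums[10]; hi=9 → [7,13,8,9,5,6,15,4,14,3,12]
nums[mid]=7>4: swap nums[0],nums[9]; hi=8 → [3,13,8,9,5,6,15,4,14,7,12]
nums[mid]=3<4: swap nums[0],nums[0]; lo=1,mid=1 → [3,13,8,9,5,6,15,4,14,7,12]
nums[mid]=13>4: swap nums[1],nums[8]; hi=7 → [3,14,8,9,5,6,15,4,13,7,12]
nums[mid]=14>4: swap nums[1],nums[7]; hi=6 → [3,4,8,9,5,6,15,14,13,7,12]
nums[mid]=4=4: mid=2
nums[mid]=8>4: swap nums[2],nums[6]; hi=5 → [3,4,15,9,5,6,8,14,13,7,12]
nums[mid]=15>4: swap nums[2],nums[5]; hi=4 → [3,4,6,9,5,15,8,14,13,7,12]
nums[mid]=6>4: swap nums[2],nums[4]; hi=3 → [3,4,5,9,6,15,8,14,13,7,12]
nums[mid]=5>4: swap nums[2],nums[3]; hi=2 → [3,4,9,5,6,15,8,14,13,7,12]
nums[mid]=9>4: swap nums[2],nums[2]; hi=1 → [3,4,9,5,6,15,8,14,13,7,12]
end: lo=1, hi=1; nums = [3,4,9,5,6,15,8,14,13,7,12]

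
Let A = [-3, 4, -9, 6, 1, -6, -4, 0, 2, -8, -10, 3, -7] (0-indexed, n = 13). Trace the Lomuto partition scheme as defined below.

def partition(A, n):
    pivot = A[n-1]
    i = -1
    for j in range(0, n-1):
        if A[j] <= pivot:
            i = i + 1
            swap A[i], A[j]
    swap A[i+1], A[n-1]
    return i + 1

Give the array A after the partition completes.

pivot=-7, i=-1
j=0: -3>-7, skip
j=1: 4>-7, skip
j=2: -9≤-7, i=0, swap(0,2) ⇒ [-9, 4, -3, 6, 1, -6, -4, 0, 2, -8, -10, 3, -7]
j=3: 6>-7, skip
j=4: 1>-7, skip
j=5: -6>-7, skip
j=6: -4>-7, skip
j=7: 0>-7, skip
j=8: 2>-7, skip
j=9: -8≤-7, i=1, swap(1,9) ⇒ [-9, -8, -3, 6, 1, -6, -4, 0, 2, 4, -10, 3, -7]
j=10: -10≤-7, i=2, swap(2,10) ⇒ [-9, -8, -10, 6, 1, -6, -4, 0, 2, 4, -3, 3, -7]
j=11: 3>-7, skip
swap(3,12) ⇒ [-9, -8, -10, -7, 1, -6, -4, 0, 2, 4, -3, 3, 6]; return 3

[-9, -8, -10, -7, 1, -6, -4, 0, 2, 4, -3, 3, 6]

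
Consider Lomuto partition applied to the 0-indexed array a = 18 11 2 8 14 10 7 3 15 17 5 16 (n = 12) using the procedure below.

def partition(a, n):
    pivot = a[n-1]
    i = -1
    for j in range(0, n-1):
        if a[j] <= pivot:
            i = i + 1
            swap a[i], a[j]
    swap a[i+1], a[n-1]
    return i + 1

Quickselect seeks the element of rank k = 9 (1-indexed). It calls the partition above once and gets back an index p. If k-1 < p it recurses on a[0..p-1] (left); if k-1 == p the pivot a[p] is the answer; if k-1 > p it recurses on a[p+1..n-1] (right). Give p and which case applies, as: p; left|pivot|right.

pivot=16, i=-1
j=0: 18>16, skip
j=1: 11≤16, i=0, swap(0,1) ⇒ 11 18 2 8 14 10 7 3 15 17 5 16
j=2: 2≤16, i=1, swap(1,2) ⇒ 11 2 18 8 14 10 7 3 15 17 5 16
j=3: 8≤16, i=2, swap(2,3) ⇒ 11 2 8 18 14 10 7 3 15 17 5 16
j=4: 14≤16, i=3, swap(3,4) ⇒ 11 2 8 14 18 10 7 3 15 17 5 16
j=5: 10≤16, i=4, swap(4,5) ⇒ 11 2 8 14 10 18 7 3 15 17 5 16
j=6: 7≤16, i=5, swap(5,6) ⇒ 11 2 8 14 10 7 18 3 15 17 5 16
j=7: 3≤16, i=6, swap(6,7) ⇒ 11 2 8 14 10 7 3 18 15 17 5 16
j=8: 15≤16, i=7, swap(7,8) ⇒ 11 2 8 14 10 7 3 15 18 17 5 16
j=9: 17>16, skip
j=10: 5≤16, i=8, swap(8,10) ⇒ 11 2 8 14 10 7 3 15 5 17 18 16
swap(9,11) ⇒ 11 2 8 14 10 7 3 15 5 16 18 17; return 9
p = 9; k-1 = 8 < 9 ⇒ left

9; left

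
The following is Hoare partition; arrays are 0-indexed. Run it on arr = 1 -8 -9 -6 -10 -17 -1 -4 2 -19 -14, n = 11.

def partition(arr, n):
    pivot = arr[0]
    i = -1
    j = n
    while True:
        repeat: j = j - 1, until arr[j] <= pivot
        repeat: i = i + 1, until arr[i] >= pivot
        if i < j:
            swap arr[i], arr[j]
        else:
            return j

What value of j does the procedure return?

8

pivot = arr[0] = 1; i = -1, j = 11
j→10 (arr[10]=-14≤1), i→0 (arr[0]=1≥1); i<j, swap → -14 -8 -9 -6 -10 -17 -1 -4 2 -19 1
j→9 (arr[9]=-19≤1), i→8 (arr[8]=2≥1); i<j, swap → -14 -8 -9 -6 -10 -17 -1 -4 -19 2 1
j→8, i→9; i≥j, return j=8. arr = -14 -8 -9 -6 -10 -17 -1 -4 -19 2 1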